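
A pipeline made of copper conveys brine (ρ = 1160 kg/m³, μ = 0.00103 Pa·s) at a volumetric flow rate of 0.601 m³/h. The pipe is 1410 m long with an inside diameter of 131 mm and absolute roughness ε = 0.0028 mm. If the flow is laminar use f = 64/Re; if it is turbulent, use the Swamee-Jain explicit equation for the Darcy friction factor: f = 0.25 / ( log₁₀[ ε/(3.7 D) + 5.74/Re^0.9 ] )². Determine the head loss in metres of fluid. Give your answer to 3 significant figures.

Q = 0.601 m³/h = 0.601/3600 = 0.0001669 m³/s.
Cross-sectional area A = πD²/4 = π(0.131)²/4 = 0.01348 m²; mean velocity V = Q/A = 0.0001669/0.01348 = 0.01239 m/s.
Reynolds number Re = ρVD/μ = 1160 · 0.01239 · 0.131 / 0.00103 = 1827.
Re < 2300 → laminar flow, so f = 64/Re = 64/1827 = 0.03502 (the turbulent correlation is not needed).
Darcy-Weisbach: ΔP = f(L/D)(ρV²/2) = 0.03502·(1410/0.131)·(1160·0.01239²/2) = 0.03502·1.076e+04·0.08898 = 33.54 Pa.
Head loss h_f = ΔP/(ρg) = 33.54/(1160·9.81) = 0.00295 m.

h_f ≈ 0.00295 m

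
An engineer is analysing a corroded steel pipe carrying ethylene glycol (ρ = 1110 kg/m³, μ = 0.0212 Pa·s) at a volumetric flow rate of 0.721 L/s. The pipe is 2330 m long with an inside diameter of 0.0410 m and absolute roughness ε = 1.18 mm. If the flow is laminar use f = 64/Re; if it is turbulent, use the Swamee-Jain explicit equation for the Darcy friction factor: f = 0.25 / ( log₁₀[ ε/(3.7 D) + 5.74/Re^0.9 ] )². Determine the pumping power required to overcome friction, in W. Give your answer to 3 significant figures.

P ≈ 370 W

Q = 0.721 L/s = 0.721/1000 = 0.000721 m³/s.
Cross-sectional area A = πD²/4 = π(0.041)²/4 = 0.00132 m²; mean velocity V = Q/A = 0.000721/0.00132 = 0.5461 m/s.
Reynolds number Re = ρVD/μ = 1110 · 0.5461 · 0.041 / 0.0212 = 1172.
Re < 2300 → laminar flow, so f = 64/Re = 64/1172 = 0.05459 (the turbulent correlation is not needed).
Darcy-Weisbach: ΔP = f(L/D)(ρV²/2) = 0.05459·(2330/0.041)·(1110·0.5461²/2) = 0.05459·5.683e+04·165.5 = 5.135e+05 Pa.
Pumping power P = QΔP = 0.000721·5.135e+05 = 370.2 W = 370 W.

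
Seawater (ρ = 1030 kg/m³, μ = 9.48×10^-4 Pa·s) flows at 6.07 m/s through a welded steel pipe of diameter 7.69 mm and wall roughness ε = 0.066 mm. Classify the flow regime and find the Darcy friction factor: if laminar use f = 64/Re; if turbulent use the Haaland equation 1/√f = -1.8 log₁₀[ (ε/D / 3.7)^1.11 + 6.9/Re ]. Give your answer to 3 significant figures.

Re = ρVD/μ = 1030·6.07·0.00769/0.000948 = 5.072e+04.
Re > 4000 → turbulent. ε/D = 6.6e-05/0.00769 = 0.00858; Haaland: 1/√f = -1.8 log₁₀[0.00119 + 0.000136] = 5.179, so f = 0.03728.

f ≈ 0.0373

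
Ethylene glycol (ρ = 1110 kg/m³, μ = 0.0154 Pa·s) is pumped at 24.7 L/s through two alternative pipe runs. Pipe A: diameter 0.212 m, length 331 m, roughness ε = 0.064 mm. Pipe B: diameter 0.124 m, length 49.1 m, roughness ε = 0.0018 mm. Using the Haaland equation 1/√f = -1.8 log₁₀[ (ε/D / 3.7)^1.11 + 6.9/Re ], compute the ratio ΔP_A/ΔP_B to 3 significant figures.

ΔP_A/ΔP_B ≈ 0.537

Pipe A: V = Q/A = 0.0247/0.0353 = 0.6997 m/s; Re = 1.069e+04; ε/D = 0.000302; Haaland → f = 0.03069; ΔP_A = f(L/D)(ρV²/2) = 1.302e+04 Pa.
Pipe B: V = Q/A = 0.0247/0.01208 = 2.045 m/s; Re = 1.828e+04; ε/D = 1.45e-05; Haaland → f = 0.02636; ΔP_B = f(L/D)(ρV²/2) = 2.423e+04 Pa.
ΔP_A/ΔP_B = 1.302e+04/2.423e+04 = 0.537.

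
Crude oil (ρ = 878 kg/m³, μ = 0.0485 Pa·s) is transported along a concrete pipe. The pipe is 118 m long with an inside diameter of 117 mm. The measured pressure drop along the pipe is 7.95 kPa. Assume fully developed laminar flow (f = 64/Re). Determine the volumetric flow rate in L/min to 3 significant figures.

For laminar flow, f = 64/Re with Re = ρVD/μ, so Darcy-Weisbach reduces to ΔP = 32μLV/D². Solving for V: V = ΔP·D²/(32μL) = 7950·(0.117)²/(32·0.0485·118) = 0.5942 m/s.
Check: Re = ρVD/μ = 878·0.5942·0.117/0.0485 = 1259 < 2300, so the laminar assumption holds.
Q = V·A = 0.5942·(π/4·0.117²) = 0.006389 m³/s = 383 L/min.

Q ≈ 383 L/min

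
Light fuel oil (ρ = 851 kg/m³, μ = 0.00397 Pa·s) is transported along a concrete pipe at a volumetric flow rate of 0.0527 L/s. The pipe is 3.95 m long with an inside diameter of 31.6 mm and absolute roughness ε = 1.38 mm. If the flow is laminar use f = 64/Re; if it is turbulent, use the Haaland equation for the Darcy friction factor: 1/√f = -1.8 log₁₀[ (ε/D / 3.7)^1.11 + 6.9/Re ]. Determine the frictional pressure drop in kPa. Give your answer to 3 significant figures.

Q = 0.0527 L/s = 0.0527/1000 = 5.27e-05 m³/s.
Cross-sectional area A = πD²/4 = π(0.0316)²/4 = 0.0007843 m²; mean velocity V = Q/A = 5.27e-05/0.0007843 = 0.0672 m/s.
Reynolds number Re = ρVD/μ = 851 · 0.0672 · 0.0316 / 0.00397 = 455.2.
Re < 2300 → laminar flow, so f = 64/Re = 64/455.2 = 0.1406 (the turbulent correlation is not needed).
Darcy-Weisbach: ΔP = f(L/D)(ρV²/2) = 0.1406·(3.95/0.0316)·(851·0.0672²/2) = 0.1406·125·1.921 = 33.77 Pa.
ΔP = 33.77 Pa = 0.0338 kPa.

ΔP ≈ 0.0338 kPa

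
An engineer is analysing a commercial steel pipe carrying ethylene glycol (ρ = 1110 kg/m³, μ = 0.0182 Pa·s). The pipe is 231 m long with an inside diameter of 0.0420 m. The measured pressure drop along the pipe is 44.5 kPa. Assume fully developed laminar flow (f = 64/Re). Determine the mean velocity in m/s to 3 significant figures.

V ≈ 0.583 m/s

For laminar flow, f = 64/Re with Re = ρVD/μ, so Darcy-Weisbach reduces to ΔP = 32μLV/D². Solving for V: V = ΔP·D²/(32μL) = 4.45e+04·(0.042)²/(32·0.0182·231) = 0.5835 m/s.
Check: Re = ρVD/μ = 1110·0.5835·0.042/0.0182 = 1495 < 2300, so the laminar assumption holds.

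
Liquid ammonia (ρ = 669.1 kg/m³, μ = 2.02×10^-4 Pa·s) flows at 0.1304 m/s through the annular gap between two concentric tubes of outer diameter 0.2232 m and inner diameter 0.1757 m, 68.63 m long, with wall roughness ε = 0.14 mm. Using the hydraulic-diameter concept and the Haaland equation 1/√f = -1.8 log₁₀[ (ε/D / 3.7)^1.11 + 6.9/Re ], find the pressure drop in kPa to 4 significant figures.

ΔP ≈ 0.2548 kPa

Hydraulic diameter D_h = 4A/P = D_o - D_i = 0.2232 - 0.1757 = 0.0475 m.
Re = ρVD_h/μ = 669.1·0.1304·0.0475/0.000202 = 2.052e+04.
ε/D_h = 0.00014/0.0475 = 0.00295; Haaland gives 1/√f = -1.8 log₁₀[0.000363+0.000336] = 5.679, so f = 0.031.
ΔP = f(L/D_h)(ρV²/2) = 0.031·68.63/0.0475·5.689 = 254.8 Pa.
ΔP = 0.2548 kPa.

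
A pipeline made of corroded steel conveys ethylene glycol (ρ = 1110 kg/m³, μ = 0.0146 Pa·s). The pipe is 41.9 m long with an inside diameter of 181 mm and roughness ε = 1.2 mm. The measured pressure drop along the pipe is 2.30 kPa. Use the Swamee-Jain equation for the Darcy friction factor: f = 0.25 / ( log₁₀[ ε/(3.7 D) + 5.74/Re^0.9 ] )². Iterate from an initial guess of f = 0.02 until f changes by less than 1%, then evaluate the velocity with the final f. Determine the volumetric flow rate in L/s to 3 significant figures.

Rearranging Darcy-Weisbach: V = √(2·ΔP·D/(f·L·ρ)). With ε/D = 0.0012/0.181 = 0.00663, iterate starting from f = 0.02:
  f = 0.02 → V = √(2·2300·0.181/(0.02·41.9·1110)) = 0.9461 m/s; Re = ρVD/μ = 1.302e+04; f → 0.03896
  f = 0.03896 → V = 0.6779 m/s; Re = 9329; f → 0.04071
  f = 0.04071 → V = 0.6631 m/s; Re = 9125; f → 0.04085
Converged (Δf/f < 1%). With the final f = 0.04085: V = √(2·2300·0.181/(0.04085·41.9·1110)) = 0.662 m/s.
Q = V·A = 0.662·(π/4·0.181²) = 0.01703 m³/s = 17.0 L/s.

Q ≈ 17.0 L/s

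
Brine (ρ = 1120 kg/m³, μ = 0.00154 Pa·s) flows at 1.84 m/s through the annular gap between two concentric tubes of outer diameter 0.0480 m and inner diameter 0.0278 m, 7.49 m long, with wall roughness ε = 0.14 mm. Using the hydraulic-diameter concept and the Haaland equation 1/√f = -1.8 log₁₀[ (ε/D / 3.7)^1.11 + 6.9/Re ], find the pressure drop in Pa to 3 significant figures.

ΔP ≈ 25400 Pa

Hydraulic diameter D_h = 4A/P = D_o - D_i = 0.048 - 0.0278 = 0.0202 m.
Re = ρVD_h/μ = 1120·1.84·0.0202/0.00154 = 2.703e+04.
ε/D_h = 0.00014/0.0202 = 0.00693; Haaland gives 1/√f = -1.8 log₁₀[0.000939+0.000255] = 5.261, so f = 0.03612.
ΔP = f(L/D_h)(ρV²/2) = 0.03612·7.49/0.0202·1896 = 2.54e+04 Pa.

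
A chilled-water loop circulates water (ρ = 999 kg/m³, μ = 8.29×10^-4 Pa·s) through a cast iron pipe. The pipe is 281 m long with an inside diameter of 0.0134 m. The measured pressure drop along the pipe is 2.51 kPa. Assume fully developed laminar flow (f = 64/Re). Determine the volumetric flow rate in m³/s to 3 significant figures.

Q ≈ 8.53×10^-6 m³/s

For laminar flow, f = 64/Re with Re = ρVD/μ, so Darcy-Weisbach reduces to ΔP = 32μLV/D². Solving for V: V = ΔP·D²/(32μL) = 2510·(0.0134)²/(32·0.000829·281) = 0.06046 m/s.
Check: Re = ρVD/μ = 999·0.06046·0.0134/0.000829 = 976.3 < 2300, so the laminar assumption holds.
Q = V·A = 0.06046·(π/4·0.0134²) = 8.527e-06 m³/s = 8.53×10^-6 m³/s.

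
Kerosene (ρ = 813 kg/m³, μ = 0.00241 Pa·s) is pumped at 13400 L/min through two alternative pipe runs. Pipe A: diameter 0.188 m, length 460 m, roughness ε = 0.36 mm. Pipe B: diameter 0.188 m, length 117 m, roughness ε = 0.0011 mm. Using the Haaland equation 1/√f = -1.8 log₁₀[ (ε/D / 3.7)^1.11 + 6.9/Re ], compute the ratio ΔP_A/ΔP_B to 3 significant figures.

Pipe A: V = Q/A = 0.2233/0.02776 = 8.045 m/s; Re = 5.102e+05; ε/D = 0.00191; Haaland → f = 0.02352; ΔP_A = f(L/D)(ρV²/2) = 1.514e+06 Pa.
Pipe B: V = Q/A = 0.2233/0.02776 = 8.045 m/s; Re = 5.102e+05; ε/D = 5.85e-06; Haaland → f = 0.01308; ΔP_B = f(L/D)(ρV²/2) = 2.142e+05 Pa.
ΔP_A/ΔP_B = 1.514e+06/2.142e+05 = 7.07.

ΔP_A/ΔP_B ≈ 7.07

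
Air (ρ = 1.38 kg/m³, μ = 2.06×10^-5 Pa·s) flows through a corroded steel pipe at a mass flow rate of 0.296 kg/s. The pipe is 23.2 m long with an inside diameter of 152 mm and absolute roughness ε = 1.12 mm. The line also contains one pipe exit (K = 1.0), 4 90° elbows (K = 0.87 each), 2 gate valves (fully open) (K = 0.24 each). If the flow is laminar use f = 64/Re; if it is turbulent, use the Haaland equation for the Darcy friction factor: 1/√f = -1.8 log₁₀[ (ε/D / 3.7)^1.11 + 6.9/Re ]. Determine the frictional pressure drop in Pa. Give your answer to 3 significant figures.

A = πD²/4 = π(0.152)²/4 = 0.01815 m²; mean velocity V = ṁ/(ρA) = 0.296/(1.38 · 0.01815) = 11.82 m/s.
Reynolds number Re = ρVD/μ = 1.38 · 11.82 · 0.152 / 2.06e-05 = 1.204e+05.
Re > 4000 → turbulent. Relative roughness ε/D = 0.00112/0.152 = 0.00737. Haaland: 1/√f = -1.8 log₁₀[(0.00737/3.7)^1.11 + 6.9/1.204e+05] = -1.8 log₁₀[0.001 + 5.73e-05] = 5.353, so f = 0.0349.
Total minor-loss coefficient ΣK = 1·1 + 4·0.87 + 2·0.24 = 4.96.
ΔP = [f·L/D + ΣK]·(ρV²/2) = [0.0349·23.2/0.152 + 4.96]·(1.38·11.82²/2) = [5.327 + 4.96]·96.41 = 991.7 Pa.

ΔP ≈ 992 Pa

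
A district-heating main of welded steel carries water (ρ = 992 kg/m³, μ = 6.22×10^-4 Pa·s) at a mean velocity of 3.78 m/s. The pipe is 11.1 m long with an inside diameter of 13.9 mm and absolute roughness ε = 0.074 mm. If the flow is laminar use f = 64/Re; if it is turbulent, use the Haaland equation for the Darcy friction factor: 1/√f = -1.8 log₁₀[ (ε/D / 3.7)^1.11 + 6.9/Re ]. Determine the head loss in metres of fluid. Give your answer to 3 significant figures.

Reynolds number Re = ρVD/μ = 992 · 3.78 · 0.0139 / 0.000622 = 8.38e+04.
Re > 4000 → turbulent. Relative roughness ε/D = 7.4e-05/0.0139 = 0.00532. Haaland: 1/√f = -1.8 log₁₀[(0.00532/3.7)^1.11 + 6.9/8.38e+04] = -1.8 log₁₀[0.0007 + 8.23e-05] = 5.591, so f = 0.03199.
Darcy-Weisbach: ΔP = f(L/D)(ρV²/2) = 0.03199·(11.1/0.0139)·(992·3.78²/2) = 0.03199·798.6·7087 = 1.81e+05 Pa.
Head loss h_f = ΔP/(ρg) = 1.81e+05/(992·9.81) = 18.6 m.

h_f ≈ 18.6 m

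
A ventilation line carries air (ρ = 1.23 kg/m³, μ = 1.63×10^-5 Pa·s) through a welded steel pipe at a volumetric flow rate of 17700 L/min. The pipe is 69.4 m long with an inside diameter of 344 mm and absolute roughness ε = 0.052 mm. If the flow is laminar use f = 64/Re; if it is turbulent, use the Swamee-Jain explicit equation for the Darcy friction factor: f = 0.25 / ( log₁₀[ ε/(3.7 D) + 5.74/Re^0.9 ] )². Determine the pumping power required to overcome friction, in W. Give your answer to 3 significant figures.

P ≈ 7.15 W

Q = 17700 L/min = 17700/60000 = 0.295 m³/s.
Cross-sectional area A = πD²/4 = π(0.344)²/4 = 0.09294 m²; mean velocity V = Q/A = 0.295/0.09294 = 3.174 m/s.
Reynolds number Re = ρVD/μ = 1.23 · 3.174 · 0.344 / 1.63e-05 = 8.239e+04.
Re > 4000 → turbulent. Relative roughness ε/D = 5.2e-05/0.344 = 0.000151. Swamee-Jain: f = 0.25/(log₁₀[0.000151/3.7 + 5.74/8.239e+04^0.9])² = 0.25/(log₁₀[4.09e-05 + 0.000216])² = 0.25/(-3.59)² = 0.0194.
Darcy-Weisbach: ΔP = f(L/D)(ρV²/2) = 0.0194·(69.4/0.344)·(1.23·3.174²/2) = 0.0194·201.7·6.196 = 24.24 Pa.
Pumping power P = QΔP = 0.295·24.24 = 7.152 W = 7.15 W.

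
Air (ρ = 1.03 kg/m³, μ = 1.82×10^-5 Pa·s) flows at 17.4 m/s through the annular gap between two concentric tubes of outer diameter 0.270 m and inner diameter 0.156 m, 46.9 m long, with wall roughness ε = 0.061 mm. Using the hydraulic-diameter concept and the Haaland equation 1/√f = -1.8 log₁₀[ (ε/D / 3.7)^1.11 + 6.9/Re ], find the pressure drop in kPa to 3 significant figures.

Hydraulic diameter D_h = 4A/P = D_o - D_i = 0.27 - 0.156 = 0.114 m.
Re = ρVD_h/μ = 1.03·17.4·0.114/1.82e-05 = 1.123e+05.
ε/D_h = 6.1e-05/0.114 = 0.000535; Haaland gives 1/√f = -1.8 log₁₀[5.47e-05+6.15e-05] = 7.083, so f = 0.01993.
ΔP = f(L/D_h)(ρV²/2) = 0.01993·46.9/0.114·155.9 = 1279 Pa.
ΔP = 1.28 kPa.

ΔP ≈ 1.28 kPa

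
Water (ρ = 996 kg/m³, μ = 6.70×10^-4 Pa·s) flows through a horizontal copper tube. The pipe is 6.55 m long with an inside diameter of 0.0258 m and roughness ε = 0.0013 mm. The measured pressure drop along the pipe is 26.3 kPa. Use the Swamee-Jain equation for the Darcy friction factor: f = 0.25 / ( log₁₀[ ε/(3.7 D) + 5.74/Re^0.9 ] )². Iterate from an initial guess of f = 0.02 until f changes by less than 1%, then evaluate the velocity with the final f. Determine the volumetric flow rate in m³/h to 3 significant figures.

Rearranging Darcy-Weisbach: V = √(2·ΔP·D/(f·L·ρ)). With ε/D = 1.3e-06/0.0258 = 5.04e-05, iterate starting from f = 0.02:
  f = 0.02 → V = √(2·2.63e+04·0.0258/(0.02·6.55·996)) = 3.225 m/s; Re = ρVD/μ = 1.237e+05; f → 0.01744
  f = 0.01744 → V = 3.454 m/s; Re = 1.325e+05; f → 0.01721
  f = 0.01721 → V = 3.476 m/s; Re = 1.333e+05; f → 0.01719
Converged (Δf/f < 1%). With the final f = 0.01719: V = √(2·2.63e+04·0.0258/(0.01719·6.55·996)) = 3.478 m/s.
Q = V·A = 3.478·(π/4·0.0258²) = 0.001818 m³/s = 6.55 m³/h.

Q ≈ 6.55 m³/h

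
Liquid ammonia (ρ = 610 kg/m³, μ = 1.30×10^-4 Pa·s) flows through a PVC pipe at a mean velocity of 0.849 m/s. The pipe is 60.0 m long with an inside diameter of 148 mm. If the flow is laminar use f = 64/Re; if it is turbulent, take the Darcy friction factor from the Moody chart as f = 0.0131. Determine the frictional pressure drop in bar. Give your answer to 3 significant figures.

Reynolds number Re = ρVD/μ = 610 · 0.849 · 0.148 / 0.00013 = 5.896e+05.
Re > 4000 → turbulent; use the Moody-chart value f = 0.0131.
Darcy-Weisbach: ΔP = f(L/D)(ρV²/2) = 0.0131·(60/0.148)·(610·0.849²/2) = 0.0131·405.4·219.8 = 1168 Pa.
ΔP = 1168 Pa = 0.0117 bar.

ΔP ≈ 0.0117 bar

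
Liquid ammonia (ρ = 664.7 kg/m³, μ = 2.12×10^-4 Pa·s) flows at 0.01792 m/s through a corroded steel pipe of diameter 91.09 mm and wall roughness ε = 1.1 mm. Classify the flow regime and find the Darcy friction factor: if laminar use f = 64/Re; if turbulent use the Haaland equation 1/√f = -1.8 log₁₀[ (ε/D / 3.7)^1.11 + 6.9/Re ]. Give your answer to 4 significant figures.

f ≈ 0.04897

Re = ρVD/μ = 664.7·0.01792·0.09109/0.000212 = 5118.
Re > 4000 → turbulent. ε/D = 0.0011/0.09109 = 0.0121; Haaland: 1/√f = -1.8 log₁₀[0.00174 + 0.00135] = 4.519, so f = 0.04897.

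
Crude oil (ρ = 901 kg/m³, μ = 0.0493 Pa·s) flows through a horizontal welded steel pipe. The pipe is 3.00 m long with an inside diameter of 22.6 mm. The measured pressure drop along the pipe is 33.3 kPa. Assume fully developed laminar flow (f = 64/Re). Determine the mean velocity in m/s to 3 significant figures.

V ≈ 3.59 m/s

For laminar flow, f = 64/Re with Re = ρVD/μ, so Darcy-Weisbach reduces to ΔP = 32μLV/D². Solving for V: V = ΔP·D²/(32μL) = 3.33e+04·(0.0226)²/(32·0.0493·3) = 3.594 m/s.
Check: Re = ρVD/μ = 901·3.594·0.0226/0.0493 = 1484 < 2300, so the laminar assumption holds.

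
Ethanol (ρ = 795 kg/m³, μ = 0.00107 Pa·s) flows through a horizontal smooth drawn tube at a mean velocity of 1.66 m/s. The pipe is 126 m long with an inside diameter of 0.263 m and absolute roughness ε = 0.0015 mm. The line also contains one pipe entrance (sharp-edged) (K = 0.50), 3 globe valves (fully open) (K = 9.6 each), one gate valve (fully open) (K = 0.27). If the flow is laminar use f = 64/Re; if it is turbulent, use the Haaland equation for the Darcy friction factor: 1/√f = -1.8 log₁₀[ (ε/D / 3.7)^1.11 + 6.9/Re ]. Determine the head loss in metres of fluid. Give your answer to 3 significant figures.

h_f ≈ 5.11 m

Reynolds number Re = ρVD/μ = 795 · 1.66 · 0.263 / 0.00107 = 3.244e+05.
Re > 4000 → turbulent. Relative roughness ε/D = 1.5e-06/0.263 = 5.7e-06. Haaland: 1/√f = -1.8 log₁₀[(5.7e-06/3.7)^1.11 + 6.9/3.244e+05] = -1.8 log₁₀[3.54e-07 + 2.13e-05] = 8.397, so f = 0.01418.
Total minor-loss coefficient ΣK = 1·0.5 + 3·9.6 + 1·0.27 = 29.6.
ΔP = [f·L/D + ΣK]·(ρV²/2) = [0.01418·126/0.263 + 29.6]·(795·1.66²/2) = [6.795 + 29.6]·1095 = 3.983e+04 Pa.
Head loss h_f = ΔP/(ρg) = 3.983e+04/(795·9.81) = 5.11 m.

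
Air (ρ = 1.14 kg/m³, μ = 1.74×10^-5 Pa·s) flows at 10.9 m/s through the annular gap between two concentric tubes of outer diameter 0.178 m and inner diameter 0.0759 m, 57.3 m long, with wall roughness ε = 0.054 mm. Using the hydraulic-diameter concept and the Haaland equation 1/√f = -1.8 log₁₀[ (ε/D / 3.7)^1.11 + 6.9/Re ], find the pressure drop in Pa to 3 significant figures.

Hydraulic diameter D_h = 4A/P = D_o - D_i = 0.178 - 0.0759 = 0.1021 m.
Re = ρVD_h/μ = 1.14·10.9·0.1021/1.74e-05 = 7.291e+04.
ε/D_h = 5.4e-05/0.1021 = 0.000529; Haaland gives 1/√f = -1.8 log₁₀[5.4e-05+9.46e-05] = 6.89, so f = 0.02106.
ΔP = f(L/D_h)(ρV²/2) = 0.02106·57.3/0.1021·67.72 = 800.5 Pa.

ΔP ≈ 801 Pa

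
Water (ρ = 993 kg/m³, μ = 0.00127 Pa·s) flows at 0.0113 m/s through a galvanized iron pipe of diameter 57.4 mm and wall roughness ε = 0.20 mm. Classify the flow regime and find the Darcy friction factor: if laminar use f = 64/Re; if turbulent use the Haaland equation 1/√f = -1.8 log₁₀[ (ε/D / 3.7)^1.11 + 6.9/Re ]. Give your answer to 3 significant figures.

Re = ρVD/μ = 993·0.0113·0.0574/0.00127 = 507.1.
Re < 2300 → laminar, so f = 64/Re = 0.1262 (roughness is irrelevant in laminar flow).

f ≈ 0.126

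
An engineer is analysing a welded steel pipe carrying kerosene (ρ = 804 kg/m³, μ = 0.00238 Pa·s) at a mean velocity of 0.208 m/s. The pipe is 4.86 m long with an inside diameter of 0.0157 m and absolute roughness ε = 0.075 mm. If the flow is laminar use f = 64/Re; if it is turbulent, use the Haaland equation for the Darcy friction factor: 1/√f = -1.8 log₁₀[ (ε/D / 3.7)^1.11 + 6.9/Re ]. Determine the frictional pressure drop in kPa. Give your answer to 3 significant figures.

ΔP ≈ 0.312 kPa

Reynolds number Re = ρVD/μ = 804 · 0.208 · 0.0157 / 0.00238 = 1103.
Re < 2300 → laminar flow, so f = 64/Re = 64/1103 = 0.05801 (the turbulent correlation is not needed).
Darcy-Weisbach: ΔP = f(L/D)(ρV²/2) = 0.05801·(4.86/0.0157)·(804·0.208²/2) = 0.05801·309.6·17.39 = 312.3 Pa.
ΔP = 312.3 Pa = 0.312 kPa.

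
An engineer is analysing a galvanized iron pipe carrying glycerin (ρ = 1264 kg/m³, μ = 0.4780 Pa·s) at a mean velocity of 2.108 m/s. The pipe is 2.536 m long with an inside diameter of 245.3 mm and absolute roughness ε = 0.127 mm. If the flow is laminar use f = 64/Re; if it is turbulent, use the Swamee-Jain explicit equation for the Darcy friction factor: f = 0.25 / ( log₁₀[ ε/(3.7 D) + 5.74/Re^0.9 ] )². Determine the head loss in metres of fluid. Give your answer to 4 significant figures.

Reynolds number Re = ρVD/μ = 1264 · 2.108 · 0.2453 / 0.478 = 1367.
Re < 2300 → laminar flow, so f = 64/Re = 64/1367 = 0.04681 (the turbulent correlation is not needed).
Darcy-Weisbach: ΔP = f(L/D)(ρV²/2) = 0.04681·(2.536/0.2453)·(1264·2.108²/2) = 0.04681·10.34·2808 = 1359 Pa.
Head loss h_f = ΔP/(ρg) = 1359/(1264·9.81) = 0.1096 m.

h_f ≈ 0.1096 m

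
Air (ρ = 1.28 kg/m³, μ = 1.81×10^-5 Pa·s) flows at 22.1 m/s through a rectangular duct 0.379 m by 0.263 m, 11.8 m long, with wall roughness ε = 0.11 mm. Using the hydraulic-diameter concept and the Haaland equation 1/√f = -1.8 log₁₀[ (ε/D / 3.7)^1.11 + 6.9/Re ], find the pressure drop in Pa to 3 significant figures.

Hydraulic diameter D_h = 4A/P = 4·(0.379·0.263)/(2·(0.379+0.263)) = 0.3987/1.284 = 0.3105 m.
Re = ρVD_h/μ = 1.28·22.1·0.3105/1.81e-05 = 4.853e+05.
ε/D_h = 0.00011/0.3105 = 0.000354; Haaland gives 1/√f = -1.8 log₁₀[3.46e-05+1.42e-05] = 7.761, so f = 0.0166.
ΔP = f(L/D_h)(ρV²/2) = 0.0166·11.8/0.3105·312.6 = 197.2 Pa.

ΔP ≈ 197 Pa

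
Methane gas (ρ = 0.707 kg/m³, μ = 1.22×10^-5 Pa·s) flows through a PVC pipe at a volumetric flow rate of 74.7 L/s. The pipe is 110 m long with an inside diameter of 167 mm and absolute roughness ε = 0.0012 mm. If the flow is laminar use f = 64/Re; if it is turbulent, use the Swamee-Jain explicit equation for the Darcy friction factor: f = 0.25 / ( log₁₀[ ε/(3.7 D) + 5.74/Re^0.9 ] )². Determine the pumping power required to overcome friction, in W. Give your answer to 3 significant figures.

P ≈ 4.63 W

Q = 74.7 L/s = 74.7/1000 = 0.0747 m³/s.
Cross-sectional area A = πD²/4 = π(0.167)²/4 = 0.0219 m²; mean velocity V = Q/A = 0.0747/0.0219 = 3.41 m/s.
Reynolds number Re = ρVD/μ = 0.707 · 3.41 · 0.167 / 1.22e-05 = 3.3e+04.
Re > 4000 → turbulent. Relative roughness ε/D = 1.2e-06/0.167 = 7.19e-06. Swamee-Jain: f = 0.25/(log₁₀[7.19e-06/3.7 + 5.74/3.3e+04^0.9])² = 0.25/(log₁₀[1.94e-06 + 0.000492])² = 0.25/(-3.306)² = 0.02287.
Darcy-Weisbach: ΔP = f(L/D)(ρV²/2) = 0.02287·(110/0.167)·(0.707·3.41²/2) = 0.02287·658.7·4.111 = 61.94 Pa.
Pumping power P = QΔP = 0.0747·61.94 = 4.627 W = 4.63 W.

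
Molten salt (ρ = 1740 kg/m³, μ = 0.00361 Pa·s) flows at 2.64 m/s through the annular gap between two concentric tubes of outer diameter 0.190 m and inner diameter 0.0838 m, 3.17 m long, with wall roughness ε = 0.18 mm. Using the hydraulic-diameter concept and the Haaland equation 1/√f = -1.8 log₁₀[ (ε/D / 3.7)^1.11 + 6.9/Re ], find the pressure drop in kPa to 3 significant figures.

Hydraulic diameter D_h = 4A/P = D_o - D_i = 0.19 - 0.0838 = 0.1062 m.
Re = ρVD_h/μ = 1740·2.64·0.1062/0.00361 = 1.351e+05.
ε/D_h = 0.00018/0.1062 = 0.00169; Haaland gives 1/√f = -1.8 log₁₀[0.000197+5.11e-05] = 6.491, so f = 0.02373.
ΔP = f(L/D_h)(ρV²/2) = 0.02373·3.17/0.1062·6064 = 4296 Pa.
ΔP = 4.30 kPa.

ΔP ≈ 4.30 kPa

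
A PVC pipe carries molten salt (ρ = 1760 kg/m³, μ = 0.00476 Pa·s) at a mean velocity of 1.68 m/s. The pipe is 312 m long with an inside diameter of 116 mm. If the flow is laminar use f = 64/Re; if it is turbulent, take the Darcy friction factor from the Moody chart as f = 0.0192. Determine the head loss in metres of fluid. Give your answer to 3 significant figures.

h_f ≈ 7.43 m

Reynolds number Re = ρVD/μ = 1760 · 1.68 · 0.116 / 0.00476 = 7.206e+04.
Re > 4000 → turbulent; use the Moody-chart value f = 0.0192.
Darcy-Weisbach: ΔP = f(L/D)(ρV²/2) = 0.0192·(312/0.116)·(1760·1.68²/2) = 0.0192·2690·2484 = 1.283e+05 Pa.
Head loss h_f = ΔP/(ρg) = 1.283e+05/(1760·9.81) = 7.43 m.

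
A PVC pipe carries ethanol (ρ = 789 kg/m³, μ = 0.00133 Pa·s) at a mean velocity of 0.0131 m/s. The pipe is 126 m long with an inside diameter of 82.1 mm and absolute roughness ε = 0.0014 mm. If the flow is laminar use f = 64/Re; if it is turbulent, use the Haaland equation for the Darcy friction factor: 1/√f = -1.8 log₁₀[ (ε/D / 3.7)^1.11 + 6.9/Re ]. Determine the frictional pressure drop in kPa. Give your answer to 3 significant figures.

Reynolds number Re = ρVD/μ = 789 · 0.0131 · 0.0821 / 0.00133 = 638.
Re < 2300 → laminar flow, so f = 64/Re = 64/638 = 0.1003 (the turbulent correlation is not needed).
Darcy-Weisbach: ΔP = f(L/D)(ρV²/2) = 0.1003·(126/0.0821)·(789·0.0131²/2) = 0.1003·1535·0.0677 = 10.42 Pa.
ΔP = 10.42 Pa = 0.0104 kPa.

ΔP ≈ 0.0104 kPa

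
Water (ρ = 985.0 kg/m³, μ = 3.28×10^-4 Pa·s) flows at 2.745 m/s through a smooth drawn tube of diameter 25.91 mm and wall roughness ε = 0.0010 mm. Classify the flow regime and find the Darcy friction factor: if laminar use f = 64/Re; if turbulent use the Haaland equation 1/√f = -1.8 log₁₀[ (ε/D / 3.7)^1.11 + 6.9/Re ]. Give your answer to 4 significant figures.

Re = ρVD/μ = 985·2.745·0.02591/0.000328 = 2.136e+05.
Re > 4000 → turbulent. ε/D = 1e-06/0.02591 = 3.86e-05; Haaland: 1/√f = -1.8 log₁₀[2.95e-06 + 3.23e-05] = 8.015, so f = 0.01557.

f ≈ 0.01557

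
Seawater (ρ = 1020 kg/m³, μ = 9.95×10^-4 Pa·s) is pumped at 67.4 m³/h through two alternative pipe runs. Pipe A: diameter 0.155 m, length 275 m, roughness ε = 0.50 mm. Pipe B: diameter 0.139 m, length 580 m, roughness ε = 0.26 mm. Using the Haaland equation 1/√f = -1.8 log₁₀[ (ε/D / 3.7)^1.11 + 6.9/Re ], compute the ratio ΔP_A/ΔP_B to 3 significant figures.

ΔP_A/ΔP_B ≈ 0.315

Pipe A: V = Q/A = 0.01872/0.01887 = 0.9922 m/s; Re = 1.577e+05; ε/D = 0.00323; Haaland → f = 0.02748; ΔP_A = f(L/D)(ρV²/2) = 2.448e+04 Pa.
Pipe B: V = Q/A = 0.01872/0.01517 = 1.234 m/s; Re = 1.758e+05; ε/D = 0.00187; Haaland → f = 0.02398; ΔP_B = f(L/D)(ρV²/2) = 7.769e+04 Pa.
ΔP_A/ΔP_B = 2.448e+04/7.769e+04 = 0.315.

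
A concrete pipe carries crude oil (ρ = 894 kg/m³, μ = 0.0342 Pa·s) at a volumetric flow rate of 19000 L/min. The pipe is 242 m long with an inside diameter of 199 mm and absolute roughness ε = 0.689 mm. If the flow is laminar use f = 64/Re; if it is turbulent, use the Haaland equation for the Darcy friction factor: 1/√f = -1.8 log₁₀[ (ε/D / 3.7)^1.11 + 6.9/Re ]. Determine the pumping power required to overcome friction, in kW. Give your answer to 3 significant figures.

P ≈ 522 kW

Q = 19000 L/min = 19000/60000 = 0.3167 m³/s.
Cross-sectional area A = πD²/4 = π(0.199)²/4 = 0.0311 m²; mean velocity V = Q/A = 0.3167/0.0311 = 10.18 m/s.
Reynolds number Re = ρVD/μ = 894 · 10.18 · 0.199 / 0.0342 = 5.296e+04.
Re > 4000 → turbulent. Relative roughness ε/D = 0.000689/0.199 = 0.00346. Haaland: 1/√f = -1.8 log₁₀[(0.00346/3.7)^1.11 + 6.9/5.296e+04] = -1.8 log₁₀[0.000435 + 0.00013] = 5.847, so f = 0.02925.
Darcy-Weisbach: ΔP = f(L/D)(ρV²/2) = 0.02925·(242/0.199)·(894·10.18²/2) = 0.02925·1216·4.634e+04 = 1.648e+06 Pa.
Pumping power P = QΔP = 0.3167·1.648e+06 = 522000 W = 522 kW.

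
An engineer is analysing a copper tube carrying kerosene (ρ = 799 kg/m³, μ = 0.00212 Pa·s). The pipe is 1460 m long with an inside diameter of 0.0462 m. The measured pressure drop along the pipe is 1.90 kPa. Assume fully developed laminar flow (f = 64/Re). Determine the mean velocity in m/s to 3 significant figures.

V ≈ 0.0409 m/s

For laminar flow, f = 64/Re with Re = ρVD/μ, so Darcy-Weisbach reduces to ΔP = 32μLV/D². Solving for V: V = ΔP·D²/(32μL) = 1900·(0.0462)²/(32·0.00212·1460) = 0.04094 m/s.
Check: Re = ρVD/μ = 799·0.04094·0.0462/0.00212 = 712.9 < 2300, so the laminar assumption holds.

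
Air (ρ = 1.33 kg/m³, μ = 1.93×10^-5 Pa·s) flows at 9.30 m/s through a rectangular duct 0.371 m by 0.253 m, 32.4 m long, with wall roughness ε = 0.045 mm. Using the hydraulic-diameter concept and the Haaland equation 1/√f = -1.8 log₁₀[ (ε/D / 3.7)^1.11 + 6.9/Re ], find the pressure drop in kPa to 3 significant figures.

Hydraulic diameter D_h = 4A/P = 4·(0.371·0.253)/(2·(0.371+0.253)) = 0.3755/1.248 = 0.3008 m.
Re = ρVD_h/μ = 1.33·9.3·0.3008/1.93e-05 = 1.928e+05.
ε/D_h = 4.5e-05/0.3008 = 0.00015; Haaland gives 1/√f = -1.8 log₁₀[1.33e-05+3.58e-05] = 7.756, so f = 0.01662.
ΔP = f(L/D_h)(ρV²/2) = 0.01662·32.4/0.3008·57.52 = 103 Pa.
ΔP = 0.103 kPa.

ΔP ≈ 0.103 kPa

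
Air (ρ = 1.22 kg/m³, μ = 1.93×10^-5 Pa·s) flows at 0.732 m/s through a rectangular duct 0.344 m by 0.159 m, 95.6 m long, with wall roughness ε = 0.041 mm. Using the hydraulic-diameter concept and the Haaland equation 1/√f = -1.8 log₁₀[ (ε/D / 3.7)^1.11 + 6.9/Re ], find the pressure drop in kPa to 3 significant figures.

ΔP ≈ 0.00446 kPa

Hydraulic diameter D_h = 4A/P = 4·(0.344·0.159)/(2·(0.344+0.159)) = 0.2188/1.006 = 0.2175 m.
Re = ρVD_h/μ = 1.22·0.732·0.2175/1.93e-05 = 1.006e+04.
ε/D_h = 4.1e-05/0.2175 = 0.000189; Haaland gives 1/√f = -1.8 log₁₀[1.72e-05+0.000686] = 5.676, so f = 0.03104.
ΔP = f(L/D_h)(ρV²/2) = 0.03104·95.6/0.2175·0.3269 = 4.46 Pa.
ΔP = 0.00446 kPa.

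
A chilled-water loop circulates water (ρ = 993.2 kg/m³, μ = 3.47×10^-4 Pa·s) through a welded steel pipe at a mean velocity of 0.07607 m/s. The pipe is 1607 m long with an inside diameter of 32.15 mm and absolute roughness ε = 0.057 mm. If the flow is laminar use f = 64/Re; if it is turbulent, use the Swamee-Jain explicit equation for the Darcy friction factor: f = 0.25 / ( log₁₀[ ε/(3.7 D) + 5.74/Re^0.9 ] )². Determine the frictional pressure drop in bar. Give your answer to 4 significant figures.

Reynolds number Re = ρVD/μ = 993.2 · 0.07607 · 0.03215 / 0.000347 = 7000.
Re > 4000 → turbulent. Relative roughness ε/D = 5.7e-05/0.03215 = 0.00177. Swamee-Jain: f = 0.25/(log₁₀[0.00177/3.7 + 5.74/7000^0.9])² = 0.25/(log₁₀[0.000479 + 0.00199])² = 0.25/(-2.608)² = 0.03676.
Darcy-Weisbach: ΔP = f(L/D)(ρV²/2) = 0.03676·(1607/0.03215)·(993.2·0.07607²/2) = 0.03676·4.998e+04·2.874 = 5280 Pa.
ΔP = 5280 Pa = 0.05280 bar.

ΔP ≈ 0.05280 bar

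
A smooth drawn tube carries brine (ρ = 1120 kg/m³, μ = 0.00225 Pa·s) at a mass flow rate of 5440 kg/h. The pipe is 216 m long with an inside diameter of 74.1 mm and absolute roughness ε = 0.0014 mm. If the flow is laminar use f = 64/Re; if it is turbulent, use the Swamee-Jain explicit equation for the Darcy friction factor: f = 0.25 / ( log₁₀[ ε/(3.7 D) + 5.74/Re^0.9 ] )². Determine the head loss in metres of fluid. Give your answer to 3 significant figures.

h_f ≈ 0.434 m

ṁ = 5440 kg/h = 5440/3600 = 1.511 kg/s.
A = πD²/4 = π(0.0741)²/4 = 0.004312 m²; mean velocity V = ṁ/(ρA) = 1.511/(1120 · 0.004312) = 0.3129 m/s.
Reynolds number Re = ρVD/μ = 1120 · 0.3129 · 0.0741 / 0.00225 = 1.154e+04.
Re > 4000 → turbulent. Relative roughness ε/D = 1.4e-06/0.0741 = 1.89e-05. Swamee-Jain: f = 0.25/(log₁₀[1.89e-05/3.7 + 5.74/1.154e+04^0.9])² = 0.25/(log₁₀[5.11e-06 + 0.00127])² = 0.25/(-2.895)² = 0.02982.
Darcy-Weisbach: ΔP = f(L/D)(ρV²/2) = 0.02982·(216/0.0741)·(1120·0.3129²/2) = 0.02982·2915·54.81 = 4765 Pa.
Head loss h_f = ΔP/(ρg) = 4765/(1120·9.81) = 0.434 m.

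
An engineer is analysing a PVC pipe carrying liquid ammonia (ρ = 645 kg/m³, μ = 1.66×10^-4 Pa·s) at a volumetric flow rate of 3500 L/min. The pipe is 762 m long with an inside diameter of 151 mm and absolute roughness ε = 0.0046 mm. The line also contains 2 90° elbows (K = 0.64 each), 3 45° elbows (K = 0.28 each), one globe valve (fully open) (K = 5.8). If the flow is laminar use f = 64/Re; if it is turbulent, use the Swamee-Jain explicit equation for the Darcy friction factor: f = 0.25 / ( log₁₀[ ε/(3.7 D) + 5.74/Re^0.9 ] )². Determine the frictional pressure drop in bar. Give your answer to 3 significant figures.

ΔP ≈ 2.24 bar

Q = 3500 L/min = 3500/60000 = 0.05833 m³/s.
Cross-sectional area A = πD²/4 = π(0.151)²/4 = 0.01791 m²; mean velocity V = Q/A = 0.05833/0.01791 = 3.257 m/s.
Reynolds number Re = ρVD/μ = 645 · 3.257 · 0.151 / 0.000166 = 1.911e+06.
Re > 4000 → turbulent. Relative roughness ε/D = 4.6e-06/0.151 = 3.05e-05. Swamee-Jain: f = 0.25/(log₁₀[3.05e-05/3.7 + 5.74/1.911e+06^0.9])² = 0.25/(log₁₀[8.23e-06 + 1.28e-05])² = 0.25/(-4.678)² = 0.01142.
Total minor-loss coefficient ΣK = 2·0.64 + 3·0.28 + 1·5.8 = 7.92.
ΔP = [f·L/D + ΣK]·(ρV²/2) = [0.01142·762/0.151 + 7.92]·(645·3.257²/2) = [57.65 + 7.92]·3422 = 2.244e+05 Pa.
ΔP = 2.244e+05 Pa = 2.24 bar.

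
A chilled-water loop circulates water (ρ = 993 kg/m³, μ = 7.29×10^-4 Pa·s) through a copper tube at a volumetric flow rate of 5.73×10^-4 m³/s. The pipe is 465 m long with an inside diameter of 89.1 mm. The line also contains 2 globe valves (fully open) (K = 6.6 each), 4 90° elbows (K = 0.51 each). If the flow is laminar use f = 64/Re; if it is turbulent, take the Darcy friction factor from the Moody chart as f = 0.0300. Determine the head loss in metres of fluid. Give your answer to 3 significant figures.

Cross-sectional area A = πD²/4 = π(0.0891)²/4 = 0.006235 m²; mean velocity V = Q/A = 0.000573/0.006235 = 0.0919 m/s.
Reynolds number Re = ρVD/μ = 993 · 0.0919 · 0.0891 / 0.000729 = 1.115e+04.
Re > 4000 → turbulent; use the Moody-chart value f = 0.0300.
Total minor-loss coefficient ΣK = 2·6.6 + 4·0.51 = 15.2.
ΔP = [f·L/D + ΣK]·(ρV²/2) = [0.03·465/0.0891 + 15.2]·(993·0.0919²/2) = [156.6 + 15.2]·4.193 = 720.4 Pa.
Head loss h_f = ΔP/(ρg) = 720.4/(993·9.81) = 0.0740 m.

h_f ≈ 0.0740 m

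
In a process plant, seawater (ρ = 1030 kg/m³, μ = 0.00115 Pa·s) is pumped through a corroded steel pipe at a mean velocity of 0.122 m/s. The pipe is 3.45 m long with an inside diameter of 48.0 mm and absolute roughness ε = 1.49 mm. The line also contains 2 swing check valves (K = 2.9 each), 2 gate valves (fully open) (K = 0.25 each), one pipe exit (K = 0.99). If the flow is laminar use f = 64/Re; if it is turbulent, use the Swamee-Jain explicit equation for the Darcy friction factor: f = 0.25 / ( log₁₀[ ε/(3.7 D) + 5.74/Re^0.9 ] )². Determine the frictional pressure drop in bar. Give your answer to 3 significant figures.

ΔP ≈ 9.17×10^-4 bar

Reynolds number Re = ρVD/μ = 1030 · 0.122 · 0.048 / 0.00115 = 5245.
Re > 4000 → turbulent. Relative roughness ε/D = 0.00149/0.048 = 0.031. Swamee-Jain: f = 0.25/(log₁₀[0.031/3.7 + 5.74/5245^0.9])² = 0.25/(log₁₀[0.00839 + 0.00258])² = 0.25/(-1.96)² = 0.06508.
Total minor-loss coefficient ΣK = 2·2.9 + 2·0.25 + 1·0.99 = 7.29.
ΔP = [f·L/D + ΣK]·(ρV²/2) = [0.06508·3.45/0.048 + 7.29]·(1030·0.122²/2) = [4.678 + 7.29]·7.665 = 91.74 Pa.
ΔP = 91.74 Pa = 9.17×10^-4 bar.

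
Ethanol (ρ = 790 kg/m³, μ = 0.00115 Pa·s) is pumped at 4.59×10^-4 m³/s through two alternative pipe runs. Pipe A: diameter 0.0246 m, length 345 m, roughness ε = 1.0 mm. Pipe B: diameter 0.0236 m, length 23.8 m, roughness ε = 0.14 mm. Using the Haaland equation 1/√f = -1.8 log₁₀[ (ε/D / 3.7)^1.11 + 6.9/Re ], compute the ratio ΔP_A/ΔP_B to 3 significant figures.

Pipe A: V = Q/A = 0.000459/0.0004753 = 0.9657 m/s; Re = 1.632e+04; ε/D = 0.0407; Haaland → f = 0.06689; ΔP_A = f(L/D)(ρV²/2) = 3.456e+05 Pa.
Pipe B: V = Q/A = 0.000459/0.0004374 = 1.049 m/s; Re = 1.701e+04; ε/D = 0.00593; Haaland → f = 0.03614; ΔP_B = f(L/D)(ρV²/2) = 1.585e+04 Pa.
ΔP_A/ΔP_B = 3.456e+05/1.585e+04 = 21.8.

ΔP_A/ΔP_B ≈ 21.8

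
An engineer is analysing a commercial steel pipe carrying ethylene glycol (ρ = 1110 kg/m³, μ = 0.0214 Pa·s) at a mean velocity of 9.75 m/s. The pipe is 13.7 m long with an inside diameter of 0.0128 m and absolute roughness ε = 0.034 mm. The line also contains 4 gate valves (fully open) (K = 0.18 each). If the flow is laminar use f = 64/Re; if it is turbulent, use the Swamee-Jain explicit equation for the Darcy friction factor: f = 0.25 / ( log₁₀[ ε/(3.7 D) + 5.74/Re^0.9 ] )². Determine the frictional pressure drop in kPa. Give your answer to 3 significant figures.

Reynolds number Re = ρVD/μ = 1110 · 9.75 · 0.0128 / 0.0214 = 6473.
Re > 4000 → turbulent. Relative roughness ε/D = 3.4e-05/0.0128 = 0.00266. Swamee-Jain: f = 0.25/(log₁₀[0.00266/3.7 + 5.74/6473^0.9])² = 0.25/(log₁₀[0.000718 + 0.00213])² = 0.25/(-2.545)² = 0.0386.
Total minor-loss coefficient ΣK = 4·0.18 = 0.72.
ΔP = [f·L/D + ΣK]·(ρV²/2) = [0.0386·13.7/0.0128 + 0.72]·(1110·9.75²/2) = [41.31 + 0.72]·5.276e+04 = 2.217e+06 Pa.
ΔP = 2.217e+06 Pa = 2220 kPa.

ΔP ≈ 2220 kPa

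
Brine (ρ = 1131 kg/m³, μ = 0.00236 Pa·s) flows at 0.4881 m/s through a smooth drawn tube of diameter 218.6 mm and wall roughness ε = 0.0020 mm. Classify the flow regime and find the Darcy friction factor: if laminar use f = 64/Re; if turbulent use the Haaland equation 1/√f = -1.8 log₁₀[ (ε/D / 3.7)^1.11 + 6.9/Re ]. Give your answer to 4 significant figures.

Re = ρVD/μ = 1131·0.4881·0.2186/0.00236 = 5.113e+04.
Re > 4000 → turbulent. ε/D = 2e-06/0.2186 = 9.15e-06; Haaland: 1/√f = -1.8 log₁₀[5.98e-07 + 0.000135] = 6.962, so f = 0.02063.

f ≈ 0.02063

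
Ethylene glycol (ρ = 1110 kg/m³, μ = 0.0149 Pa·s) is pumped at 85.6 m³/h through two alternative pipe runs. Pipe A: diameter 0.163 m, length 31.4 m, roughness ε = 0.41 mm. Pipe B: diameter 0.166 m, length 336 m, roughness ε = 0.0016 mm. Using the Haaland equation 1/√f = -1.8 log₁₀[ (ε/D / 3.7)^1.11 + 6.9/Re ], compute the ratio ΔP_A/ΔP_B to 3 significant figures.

ΔP_A/ΔP_B ≈ 0.116

Pipe A: V = Q/A = 0.02378/0.02087 = 1.139 m/s; Re = 1.384e+04; ε/D = 0.00252; Haaland → f = 0.03222; ΔP_A = f(L/D)(ρV²/2) = 4473 Pa.
Pipe B: V = Q/A = 0.02378/0.02164 = 1.099 m/s; Re = 1.359e+04; ε/D = 9.64e-06; Haaland → f = 0.02845; ΔP_B = f(L/D)(ρV²/2) = 3.858e+04 Pa.
ΔP_A/ΔP_B = 4473/3.858e+04 = 0.116.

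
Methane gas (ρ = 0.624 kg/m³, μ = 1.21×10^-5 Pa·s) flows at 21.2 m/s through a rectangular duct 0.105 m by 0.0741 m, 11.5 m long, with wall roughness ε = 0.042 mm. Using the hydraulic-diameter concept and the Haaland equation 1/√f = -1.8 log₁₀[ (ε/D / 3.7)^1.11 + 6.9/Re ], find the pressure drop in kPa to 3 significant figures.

ΔP ≈ 0.374 kPa

Hydraulic diameter D_h = 4A/P = 4·(0.105·0.0741)/(2·(0.105+0.0741)) = 0.03112/0.3582 = 0.08688 m.
Re = ρVD_h/μ = 0.624·21.2·0.08688/1.21e-05 = 9.499e+04.
ε/D_h = 4.2e-05/0.08688 = 0.000483; Haaland gives 1/√f = -1.8 log₁₀[4.89e-05+7.26e-05] = 7.048, so f = 0.02013.
ΔP = f(L/D_h)(ρV²/2) = 0.02013·11.5/0.08688·140.2 = 373.7 Pa.
ΔP = 0.374 kPa.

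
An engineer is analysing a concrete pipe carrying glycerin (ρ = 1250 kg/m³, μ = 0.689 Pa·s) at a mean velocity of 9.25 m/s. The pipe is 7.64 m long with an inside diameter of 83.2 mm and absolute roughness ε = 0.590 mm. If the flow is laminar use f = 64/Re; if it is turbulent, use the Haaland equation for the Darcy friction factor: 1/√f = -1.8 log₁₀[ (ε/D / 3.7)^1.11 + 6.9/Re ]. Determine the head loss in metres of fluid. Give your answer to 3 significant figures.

Reynolds number Re = ρVD/μ = 1250 · 9.25 · 0.0832 / 0.689 = 1396.
Re < 2300 → laminar flow, so f = 64/Re = 64/1396 = 0.04584 (the turbulent correlation is not needed).
Darcy-Weisbach: ΔP = f(L/D)(ρV²/2) = 0.04584·(7.64/0.0832)·(1250·9.25²/2) = 0.04584·91.83·5.348e+04 = 2.251e+05 Pa.
Head loss h_f = ΔP/(ρg) = 2.251e+05/(1250·9.81) = 18.4 m.

h_f ≈ 18.4 m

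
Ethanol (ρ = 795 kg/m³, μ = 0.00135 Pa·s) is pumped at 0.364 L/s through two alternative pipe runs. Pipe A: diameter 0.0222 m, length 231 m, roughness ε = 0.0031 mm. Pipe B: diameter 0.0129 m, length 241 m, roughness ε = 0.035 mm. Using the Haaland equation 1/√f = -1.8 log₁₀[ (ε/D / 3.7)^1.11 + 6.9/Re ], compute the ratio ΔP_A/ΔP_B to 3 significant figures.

ΔP_A/ΔP_B ≈ 0.0612

Pipe A: V = Q/A = 0.000364/0.0003871 = 0.9404 m/s; Re = 1.229e+04; ε/D = 0.00014; Haaland → f = 0.02938; ΔP_A = f(L/D)(ρV²/2) = 1.074e+05 Pa.
Pipe B: V = Q/A = 0.000364/0.0001307 = 2.785 m/s; Re = 2.116e+04; ε/D = 0.00271; Haaland → f = 0.03048; ΔP_B = f(L/D)(ρV²/2) = 1.756e+06 Pa.
ΔP_A/ΔP_B = 1.074e+05/1.756e+06 = 0.0612.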